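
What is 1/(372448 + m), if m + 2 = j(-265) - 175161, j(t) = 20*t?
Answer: 1/191985 ≈ 5.2087e-6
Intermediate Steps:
m = -180463 (m = -2 + (20*(-265) - 175161) = -2 + (-5300 - 175161) = -2 - 180461 = -180463)
1/(372448 + m) = 1/(372448 - 180463) = 1/191985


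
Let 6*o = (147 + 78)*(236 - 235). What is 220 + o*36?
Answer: 1570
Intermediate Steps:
o = 75/2 (o = ((147 + 78)*(236 - 235))/6 = (225*1)/6 = (⅙)*225 = 75/2 ≈ 37.500)
220 + o*36 = 220 + (75/2)*36 = 220 + 1350 = 1570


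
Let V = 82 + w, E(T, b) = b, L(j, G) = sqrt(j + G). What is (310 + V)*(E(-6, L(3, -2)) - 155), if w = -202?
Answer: -29260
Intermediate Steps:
L(j, G) = sqrt(G + j)
V = -120 (V = 82 - 202 = -120)
(310 + V)*(E(-6, L(3, -2)) - 155) = (310 - 120)*(sqrt(-2 + 3) - 155) = 190*(sqrt(1) - 155) = 190*(1 - 155) = 190*(-154) = -29260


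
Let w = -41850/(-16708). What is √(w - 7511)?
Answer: I*√524012745026/8354 ≈ 86.652*I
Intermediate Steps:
w = 20925/8354 (w = -41850*(-1/16708) = 20925/8354 ≈ 2.5048)
√(w - 7511) = √(20925/8354 - 7511) = √(-62725969/8354) = I*√524012745026/8354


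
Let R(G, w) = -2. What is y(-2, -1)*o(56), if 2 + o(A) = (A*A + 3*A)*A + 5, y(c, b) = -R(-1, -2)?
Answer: 370054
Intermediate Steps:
y(c, b) = 2 (y(c, b) = -1*(-2) = 2)
o(A) = 3 + A*(A² + 3*A) (o(A) = -2 + ((A*A + 3*A)*A + 5) = -2 + ((A² + 3*A)*A + 5) = -2 + (A*(A² + 3*A) + 5) = -2 + (5 + A*(A² + 3*A)) = 3 + A*(A² + 3*A))
y(-2, -1)*o(56) = 2*(3 + 56³ + 3*56²) = 2*(3 + 175616 + 3*3136) = 2*(3 + 175616 + 9408) = 2*185027 = 370054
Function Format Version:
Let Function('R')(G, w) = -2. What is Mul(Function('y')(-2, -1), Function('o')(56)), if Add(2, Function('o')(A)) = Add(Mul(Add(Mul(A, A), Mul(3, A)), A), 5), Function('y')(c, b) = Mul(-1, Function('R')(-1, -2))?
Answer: 370054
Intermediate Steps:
Function('y')(c, b) = 2 (Function('y')(c, b) = Mul(-1, -2) = 2)
Function('o')(A) = Add(3, Mul(A, Add(Pow(A, 2), Mul(3, A)))) (Function('o')(A) = Add(-2, Add(Mul(Add(Mul(A, A), Mul(3, A)), A), 5)) = Add(-2, Add(Mul(Add(Pow(A, 2), Mul(3, A)), A), 5)) = Add(-2, Add(Mul(A, Add(Pow(A, 2), Mul(3, A))), 5)) = Add(-2, Add(5, Mul(A, Add(Pow(A, 2), Mul(3, A))))) = Add(3, Mul(A, Add(Pow(A, 2), Mul(3, A)))))
Mul(Function('y')(-2, -1), Function('o')(56)) = Mul(2, Add(3, Pow(56, 3), Mul(3, Pow(56, 2)))) = Mul(2, Add(3, 175616, Mul(3, 3136))) = Mul(2, Add(3, 175616, 9408)) = Mul(2, 185027) = 370054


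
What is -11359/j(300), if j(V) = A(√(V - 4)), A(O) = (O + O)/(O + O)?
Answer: -11359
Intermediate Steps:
A(O) = 1 (A(O) = (2*O)/((2*O)) = (2*O)*(1/(2*O)) = 1)
j(V) = 1
-11359/j(300) = -11359/1 = -11359*1 = -11359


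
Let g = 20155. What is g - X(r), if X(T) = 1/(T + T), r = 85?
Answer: 3426349/170 ≈ 20155.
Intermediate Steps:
X(T) = 1/(2*T)
g - X(r) = 20155 - 1/(2*85) = 20155 - 1*1/170 = 20155 - 1/170 = 3426349/170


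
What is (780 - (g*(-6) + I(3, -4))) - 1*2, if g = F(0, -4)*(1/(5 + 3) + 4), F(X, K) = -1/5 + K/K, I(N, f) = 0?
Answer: 3989/5 ≈ 797.80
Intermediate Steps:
F(X, K) = 4/5 (F(X, K) = -1*1/5 + 1 = -1/5 + 1 = 4/5)
g = 33/10 (g = 4*(1/(5 + 3) + 4)/5 = 4*(1/8 + 4)/5 = (4/5)*(33/8) = 33/10 ≈ 3.3000)
(780 - (g*(-6) + I(3, -4))) - 1*2 = (780 - ((33/10)*(-6) + 0)) - 1*2 = (780 - (-99/5 + 0)) - 2 = (780 - 1*(-99/5)) - 2 = (780 + 99/5) - 2 = 3999/5 - 2 = 3989/5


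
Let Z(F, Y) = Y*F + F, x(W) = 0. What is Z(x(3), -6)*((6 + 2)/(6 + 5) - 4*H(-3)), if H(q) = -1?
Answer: 0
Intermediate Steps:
Z(F, Y) = F + F*Y (Z(F, Y) = F*Y + F = F + F*Y)
Z(x(3), -6)*((6 + 2)/(6 + 5) - 4*H(-3)) = (0*(1 - 6))*((6 + 2)/(6 + 5) - 4*(-1)) = (0*(-5))*(8/11 + 4) = 0*(8*(1/11) + 4) = 0*(8/11 + 4) = 0*(52/11) = 0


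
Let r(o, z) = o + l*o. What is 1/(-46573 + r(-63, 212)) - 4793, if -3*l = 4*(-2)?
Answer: -224331573/46804 ≈ -4793.0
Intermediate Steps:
l = 8/3 (l = -4*(-2)/3 = -⅓*(-8) = 8/3 ≈ 2.6667)
r(o, z) = 11*o/3 (r(o, z) = o + 8*o/3 = 11*o/3)
1/(-46573 + r(-63, 212)) - 4793 = 1/(-46573 + (11/3)*(-63)) - 4793 = 1/(-46573 - 231) - 4793 = 1/(-46804) - 4793 = -1/46804 - 4793 = -224331573/46804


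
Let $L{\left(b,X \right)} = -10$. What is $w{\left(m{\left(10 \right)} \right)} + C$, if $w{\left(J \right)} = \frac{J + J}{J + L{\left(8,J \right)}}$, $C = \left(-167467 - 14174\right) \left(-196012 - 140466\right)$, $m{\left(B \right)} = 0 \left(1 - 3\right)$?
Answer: $61118200398$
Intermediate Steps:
$m{\left(B \right)} = 0$ ($m{\left(B \right)} = 0 \left(-2\right) = 0$)
$C = 61118200398$ ($C = \left(-181641\right) \left(-336478\right) = 61118200398$)
$w{\left(J \right)} = \frac{2 J}{-10 + J}$ ($w{\left(J \right)} = \frac{J + J}{J - 10} = \frac{2 J}{-10 + J}$)
$w{\left(m{\left(10 \right)} \right)} + C = 2 \cdot 0 \frac{1}{-10 + 0} + 61118200398 = 2 \cdot 0 \frac{1}{-10} + 61118200398 = 2 \cdot 0 \left(- \frac{1}{10}\right) + 61118200398 = 0 + 61118200398 = 61118200398$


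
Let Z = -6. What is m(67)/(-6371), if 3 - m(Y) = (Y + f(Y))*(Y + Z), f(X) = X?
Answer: 8171/6371 ≈ 1.2825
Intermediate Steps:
m(Y) = 3 - 2*Y*(-6 + Y) (m(Y) = 3 - (Y + Y)*(Y - 6) = 3 - 2*Y*(-6 + Y))
m(67)/(-6371) = (3 - 2*67² + 12*67)/(-6371) = (3 - 2*4489 + 804)*(-1/6371) = (3 - 8978 + 804)*(-1/6371) = -8171*(-1/6371) = 8171/6371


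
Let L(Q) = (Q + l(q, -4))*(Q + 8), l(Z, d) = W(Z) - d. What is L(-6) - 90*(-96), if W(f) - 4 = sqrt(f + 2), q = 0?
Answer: 8644 + 2*sqrt(2) ≈ 8646.8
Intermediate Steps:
W(f) = 4 + sqrt(2 + f) (W(f) = 4 + sqrt(f + 2) = 4 + sqrt(2 + f))
l(Z, d) = 4 + sqrt(2 + Z) - d (l(Z, d) = (4 + sqrt(2 + Z)) - d = 4 + sqrt(2 + Z) - d)
L(Q) = (8 + Q)*(8 + Q + sqrt(2)) (L(Q) = (Q + (4 + sqrt(2 + 0) - 1*(-4)))*(Q + 8) = (Q + (4 + sqrt(2) + 4))*(8 + Q) = (Q + (8 + sqrt(2)))*(8 + Q) = (8 + Q + sqrt(2))*(8 + Q) = (8 + Q)*(8 + Q + sqrt(2)))
L(-6) - 90*(-96) = (64 + (-6)**2 + 8*sqrt(2) + 16*(-6) - 6*sqrt(2)) - 90*(-96) = (64 + 36 + 8*sqrt(2) - 96 - 6*sqrt(2)) + 8640 = (4 + 2*sqrt(2)) + 8640 = 8644 + 2*sqrt(2)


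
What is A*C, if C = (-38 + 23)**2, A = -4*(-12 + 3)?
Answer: 8100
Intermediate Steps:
A = 36 (A = -4*(-9) = 36)
C = 225 (C = (-15)**2 = 225)
A*C = 36*225 = 8100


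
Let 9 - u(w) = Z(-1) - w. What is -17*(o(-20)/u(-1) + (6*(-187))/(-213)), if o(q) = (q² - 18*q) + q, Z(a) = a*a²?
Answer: -950402/639 ≈ -1487.3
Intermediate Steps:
Z(a) = a³
o(q) = q² - 17*q
u(w) = 10 + w (u(w) = 9 - ((-1)³ - w) = 9 - (-1 - w) = 9 + (1 + w) = 10 + w)
-17*(o(-20)/u(-1) + (6*(-187))/(-213)) = -17*((-20*(-17 - 20))/(10 - 1) + (6*(-187))/(-213)) = -17*(-20*(-37)/9 - 1122*(-1/213)) = -17*(740*(⅑) + 374/71) = -17*(740/9 + 374/71) = -17*55906/639 = -950402/639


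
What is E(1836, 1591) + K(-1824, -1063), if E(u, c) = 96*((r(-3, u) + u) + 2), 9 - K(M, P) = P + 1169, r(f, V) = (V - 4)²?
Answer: 322373855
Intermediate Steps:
r(f, V) = (-4 + V)²
K(M, P) = -1160 - P (K(M, P) = 9 - (P + 1169) = 9 - (1169 + P) = 9 + (-1169 - P) = -1160 - P)
E(u, c) = 192 + 96*u + 96*(-4 + u)² (E(u, c) = 96*(((-4 + u)² + u) + 2) = 96*((u + (-4 + u)²) + 2) = 96*(2 + u + (-4 + u)²) = 192 + 96*u + 96*(-4 + u)²)
E(1836, 1591) + K(-1824, -1063) = (192 + 96*1836 + 96*(-4 + 1836)²) + (-1160 - 1*(-1063)) = (192 + 176256 + 96*1832²) + (-1160 + 1063) = (192 + 176256 + 96*3356224) - 97 = (192 + 176256 + 322197504) - 97 = 322373952 - 97 = 322373855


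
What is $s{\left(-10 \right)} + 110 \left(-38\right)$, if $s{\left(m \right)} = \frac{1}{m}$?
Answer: $- \frac{41801}{10} \approx -4180.1$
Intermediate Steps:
$s{\left(-10 \right)} + 110 \left(-38\right) = \frac{1}{-10} + 110 \left(-38\right) = - \frac{1}{10} - 4180 = - \frac{41801}{10}$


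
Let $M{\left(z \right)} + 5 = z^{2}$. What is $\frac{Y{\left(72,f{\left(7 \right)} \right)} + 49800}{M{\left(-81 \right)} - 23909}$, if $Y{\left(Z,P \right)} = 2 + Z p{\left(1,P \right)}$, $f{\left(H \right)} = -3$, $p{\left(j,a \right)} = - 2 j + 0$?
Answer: $- \frac{7094}{2479} \approx -2.8616$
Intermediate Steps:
$p{\left(j,a \right)} = - 2 j$
$Y{\left(Z,P \right)} = 2 - 2 Z$ ($Y{\left(Z,P \right)} = 2 + Z \left(\left(-2\right) 1\right) = 2 + Z \left(-2\right) = 2 - 2 Z$)
$M{\left(z \right)} = -5 + z^{2}$
$\frac{Y{\left(72,f{\left(7 \right)} \right)} + 49800}{M{\left(-81 \right)} - 23909} = \frac{\left(2 - 144\right) + 49800}{\left(-5 + \left(-81\right)^{2}\right) - 23909} = \frac{\left(2 - 144\right) + 49800}{\left(-5 + 6561\right) - 23909} = \frac{-142 + 49800}{6556 - 23909} = \frac{49658}{-17353} = 49658 \left(- \frac{1}{17353}\right) = - \frac{7094}{2479}$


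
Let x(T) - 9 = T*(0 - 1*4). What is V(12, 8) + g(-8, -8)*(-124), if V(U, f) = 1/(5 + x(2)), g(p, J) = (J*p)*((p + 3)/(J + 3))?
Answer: -47615/6 ≈ -7935.8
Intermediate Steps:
g(p, J) = J*p*(3 + p)/(3 + J) (g(p, J) = (J*p)*((3 + p)/(3 + J)) = J*p*(3 + p)/(3 + J))
x(T) = 9 - 4*T (x(T) = 9 + T*(0 - 1*4) = 9 + T*(0 - 4) = 9 + T*(-4) = 9 - 4*T)
V(U, f) = 1/6 (V(U, f) = 1/(5 + (9 - 4*2)) = 1/(5 + (9 - 8)) = 1/(5 + 1) = 1/6)
V(12, 8) + g(-8, -8)*(-124) = 1/6 - 8*(-8)*(3 - 8)/(3 - 8)*(-124) = 1/6 - 8*(-8)*(-5)/(-5)*(-124) = 1/6 - 8*(-8)*(-1/5)*(-5)*(-124) = 1/6 + 64*(-124) = 1/6 - 7936 = -47615/6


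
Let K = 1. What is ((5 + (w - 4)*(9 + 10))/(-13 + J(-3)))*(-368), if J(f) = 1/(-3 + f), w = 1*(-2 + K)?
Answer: -198720/79 ≈ -2515.4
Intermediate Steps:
w = -1 (w = 1*(-2 + 1) = 1*(-1) = -1)
((5 + (w - 4)*(9 + 10))/(-13 + J(-3)))*(-368) = ((5 + (-1 - 4)*(9 + 10))/(-13 + 1/(-3 - 3)))*(-368) = ((5 - 5*19)/(-13 + 1/(-6)))*(-368) = ((5 - 95)/(-13 - ⅙))*(-368) = -90/(-79/6)*(-368) = -90*(-6/79)*(-368) = (540/79)*(-368) = -198720/79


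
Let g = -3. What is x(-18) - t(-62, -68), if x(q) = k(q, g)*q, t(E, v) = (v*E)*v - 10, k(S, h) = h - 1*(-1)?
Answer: 286734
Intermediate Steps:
k(S, h) = 1 + h (k(S, h) = h + 1 = 1 + h)
t(E, v) = -10 + E*v² (t(E, v) = (E*v)*v - 10 = E*v² - 10 = -10 + E*v²)
x(q) = -2*q (x(q) = (1 - 3)*q = -2*q)
x(-18) - t(-62, -68) = -2*(-18) - (-10 - 62*(-68)²) = 36 - (-10 - 62*4624) = 36 - (-10 - 286688) = 36 - 1*(-286698) = 36 + 286698 = 286734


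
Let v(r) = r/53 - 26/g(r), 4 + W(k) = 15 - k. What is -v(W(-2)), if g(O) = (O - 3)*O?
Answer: -12/265 ≈ -0.045283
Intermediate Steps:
g(O) = O*(-3 + O) (g(O) = (-3 + O)*O = O*(-3 + O))
W(k) = 11 - k (W(k) = -4 + (15 - k) = 11 - k)
v(r) = r/53 - 26/(r*(-3 + r)) (v(r) = r/53 - 26*1/(r*(-3 + r)) = r*(1/53) - 26/(r*(-3 + r)) = r/53 - 26/(r*(-3 + r)))
-v(W(-2)) = -(-1378 + (11 - 1*(-2))**2*(-3 + (11 - 1*(-2))))/(53*(11 - 1*(-2))*(-3 + (11 - 1*(-2)))) = -(-1378 + (11 + 2)**2*(-3 + (11 + 2)))/(53*(11 + 2)*(-3 + (11 + 2))) = -(-1378 + 13**2*(-3 + 13))/(53*13*(-3 + 13)) = -(-1378 + 169*10)/(53*13*10) = -(-1378 + 1690)/(53*13*10) = -312/(53*13*10) = -1*12/265 = -12/265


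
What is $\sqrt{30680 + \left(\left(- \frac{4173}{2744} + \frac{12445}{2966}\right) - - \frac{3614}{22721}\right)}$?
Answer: $\frac{\sqrt{1338273262009648607514578}}{6604267628} \approx 175.17$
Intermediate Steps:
$\sqrt{30680 + \left(\left(- \frac{4173}{2744} + \frac{12445}{2966}\right) - - \frac{3614}{22721}\right)} = \sqrt{30680 + \left(\frac{10885981}{4069352} + \frac{3614}{22721}\right)} = \sqrt{30680 + \frac{262047012429}{92459746792}} = \sqrt{\frac{2836927078590989}{92459746792}} = \frac{\sqrt{1338273262009648607514578}}{6604267628}$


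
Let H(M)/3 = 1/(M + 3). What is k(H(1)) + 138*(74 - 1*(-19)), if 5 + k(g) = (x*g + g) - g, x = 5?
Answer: 51331/4 ≈ 12833.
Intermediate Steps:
H(M) = 3/(3 + M) (H(M) = 3/(M + 3) = 3/(3 + M))
k(g) = -5 + 5*g (k(g) = -5 + ((5*g + g) - g) = -5 + (6*g - g) = -5 + 5*g)
k(H(1)) + 138*(74 - 1*(-19)) = (-5 + 5*(3/(3 + 1))) + 138*(74 - 1*(-19)) = (-5 + 5*(3/4)) + 138*(74 + 19) = (-5 + 5*(3*(¼))) + 138*93 = (-5 + 5*(¾)) + 12834 = (-5 + 15/4) + 12834 = -5/4 + 12834 = 51331/4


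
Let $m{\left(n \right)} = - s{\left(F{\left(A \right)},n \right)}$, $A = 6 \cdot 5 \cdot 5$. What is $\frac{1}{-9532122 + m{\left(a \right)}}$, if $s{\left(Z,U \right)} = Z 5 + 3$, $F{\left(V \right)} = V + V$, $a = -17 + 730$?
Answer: $- \frac{1}{9533625} \approx -1.0489 \cdot 10^{-7}$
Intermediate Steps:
$A = 150$ ($A = 30 \cdot 5 = 150$)
$a = 713$
$F{\left(V \right)} = 2 V$
$s{\left(Z,U \right)} = 3 + 5 Z$ ($s{\left(Z,U \right)} = 5 Z + 3 = 3 + 5 Z$)
$m{\left(n \right)} = -1503$ ($m{\left(n \right)} = - (3 + 5 \cdot 2 \cdot 150) = - (3 + 5 \cdot 300) = - (3 + 1500) = \left(-1\right) 1503 = -1503$)
$\frac{1}{-9532122 + m{\left(a \right)}} = \frac{1}{-9532122 - 1503} = \frac{1}{-9533625} = - \frac{1}{9533625}$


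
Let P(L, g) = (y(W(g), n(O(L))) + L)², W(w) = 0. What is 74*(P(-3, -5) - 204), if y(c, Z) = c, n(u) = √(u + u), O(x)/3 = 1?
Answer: -14430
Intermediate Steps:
O(x) = 3 (O(x) = 3*1 = 3)
n(u) = √2*√u (n(u) = √(2*u) = √2*√u)
P(L, g) = L² (P(L, g) = (0 + L)² = L²)
74*(P(-3, -5) - 204) = 74*((-3)² - 204) = 74*(9 - 204) = 74*(-195) = -14430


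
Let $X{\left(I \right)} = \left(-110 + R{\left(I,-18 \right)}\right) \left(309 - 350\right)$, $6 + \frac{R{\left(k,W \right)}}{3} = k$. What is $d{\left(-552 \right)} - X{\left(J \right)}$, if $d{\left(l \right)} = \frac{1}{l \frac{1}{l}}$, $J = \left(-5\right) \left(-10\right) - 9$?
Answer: $-204$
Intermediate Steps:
$J = 41$ ($J = 50 - 9 = 41$)
$R{\left(k,W \right)} = -18 + 3 k$
$X{\left(I \right)} = 5248 - 123 I$ ($X{\left(I \right)} = \left(-110 + \left(-18 + 3 I\right)\right) \left(309 - 350\right) = \left(-128 + 3 I\right) \left(-41\right) = 5248 - 123 I$)
$d{\left(l \right)} = 1$ ($d{\left(l \right)} = 1^{-1} = 1$)
$d{\left(-552 \right)} - X{\left(J \right)} = 1 - \left(5248 - 5043\right) = 1 - 205 = -204$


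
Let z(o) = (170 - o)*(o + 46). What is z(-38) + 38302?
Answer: 39966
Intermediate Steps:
z(o) = (46 + o)*(170 - o) (z(o) = (170 - o)*(46 + o) = (46 + o)*(170 - o))
z(-38) + 38302 = (7820 - 1*(-38)² + 124*(-38)) + 38302 = (7820 - 1*1444 - 4712) + 38302 = (7820 - 1444 - 4712) + 38302 = 1664 + 38302 = 39966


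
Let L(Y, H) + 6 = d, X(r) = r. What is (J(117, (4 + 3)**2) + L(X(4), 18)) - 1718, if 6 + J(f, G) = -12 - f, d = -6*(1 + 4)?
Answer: -1889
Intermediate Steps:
d = -30 (d = -6*5 = -30)
L(Y, H) = -36 (L(Y, H) = -6 - 30 = -36)
J(f, G) = -18 - f (J(f, G) = -6 + (-12 - f) = -18 - f)
(J(117, (4 + 3)**2) + L(X(4), 18)) - 1718 = ((-18 - 1*117) - 36) - 1718 = ((-18 - 117) - 36) - 1718 = (-135 - 36) - 1718 = -171 - 1718 = -1889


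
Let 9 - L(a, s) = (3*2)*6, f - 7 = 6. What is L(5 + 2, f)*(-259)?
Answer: 6993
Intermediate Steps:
f = 13 (f = 7 + 6 = 13)
L(a, s) = -27 (L(a, s) = 9 - 3*2*6 = 9 - 6*6 = 9 - 1*36 = 9 - 36 = -27)
L(5 + 2, f)*(-259) = -27*(-259) = 6993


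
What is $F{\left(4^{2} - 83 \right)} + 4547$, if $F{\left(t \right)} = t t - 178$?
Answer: $8858$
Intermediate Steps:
$F{\left(t \right)} = -178 + t^{2}$ ($F{\left(t \right)} = t^{2} - 178 = -178 + t^{2}$)
$F{\left(4^{2} - 83 \right)} + 4547 = \left(-178 + \left(4^{2} - 83\right)^{2}\right) + 4547 = \left(-178 + \left(16 - 83\right)^{2}\right) + 4547 = \left(-178 + \left(-67\right)^{2}\right) + 4547 = \left(-178 + 4489\right) + 4547 = 4311 + 4547 = 8858$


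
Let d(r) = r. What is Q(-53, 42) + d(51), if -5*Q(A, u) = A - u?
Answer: 70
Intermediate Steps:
Q(A, u) = -A/5 + u/5 (Q(A, u) = -(A - u)/5 = -A/5 + u/5)
Q(-53, 42) + d(51) = (-⅕*(-53) + (⅕)*42) + 51 = (53/5 + 42/5) + 51 = 19 + 51 = 70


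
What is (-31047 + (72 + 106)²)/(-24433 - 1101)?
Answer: -637/25534 ≈ -0.024947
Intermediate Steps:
(-31047 + (72 + 106)²)/(-24433 - 1101) = (-31047 + 178²)/(-25534) = (-31047 + 31684)*(-1/25534) = 637*(-1/25534) = -637/25534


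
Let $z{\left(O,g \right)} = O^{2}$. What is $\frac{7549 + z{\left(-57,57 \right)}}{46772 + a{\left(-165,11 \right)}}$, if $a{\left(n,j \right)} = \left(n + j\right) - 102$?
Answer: $\frac{5399}{23258} \approx 0.23214$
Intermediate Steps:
$a{\left(n,j \right)} = -102 + j + n$ ($a{\left(n,j \right)} = \left(j + n\right) - 102 = -102 + j + n$)
$\frac{7549 + z{\left(-57,57 \right)}}{46772 + a{\left(-165,11 \right)}} = \frac{7549 + \left(-57\right)^{2}}{46772 - 256} = \frac{7549 + 3249}{46772 - 256} = \frac{10798}{46516} = 10798 \cdot \frac{1}{46516} = \frac{5399}{23258}$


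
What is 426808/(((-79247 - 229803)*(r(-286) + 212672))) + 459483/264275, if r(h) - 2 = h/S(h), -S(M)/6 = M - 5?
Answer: 1917441771684987/1102834744268719 ≈ 1.7386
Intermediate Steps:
S(M) = 30 - 6*M (S(M) = -6*(M - 5) = -6*(-5 + M) = 30 - 6*M)
r(h) = 2 + h/(30 - 6*h)
426808/(((-79247 - 229803)*(r(-286) + 212672))) + 459483/264275 = 426808/(((-79247 - 229803)*((-60 + 11*(-286))/(6*(-5 - 286)) + 212672))) + 459483/264275 = 426808/((-309050*((⅙)*(-60 - 3146)/(-291) + 212672))) + 459483*(1/264275) = 426808/((-309050*((⅙)*(-1/291)*(-3206) + 212672))) + 459483/264275 = 426808/((-309050*(1603/873 + 212672))) + 459483/264275 = 426808/((-309050*185664259/873)) + 459483/264275 = 426808/(-57379539243950/873) + 459483/264275 = 426808*(-873/57379539243950) + 459483/264275 = -186301692/28689769621975 + 459483/264275 = 1917441771684987/1102834744268719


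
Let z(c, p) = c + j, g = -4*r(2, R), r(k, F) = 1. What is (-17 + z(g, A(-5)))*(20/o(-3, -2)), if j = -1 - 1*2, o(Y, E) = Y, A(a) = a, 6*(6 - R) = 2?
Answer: 160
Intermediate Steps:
R = 17/3 (R = 6 - ⅙*2 = 6 - ⅓ = 17/3 ≈ 5.6667)
g = -4 (g = -4*1 = -4)
j = -3 (j = -1 - 2 = -3)
z(c, p) = -3 + c (z(c, p) = c - 3 = -3 + c)
(-17 + z(g, A(-5)))*(20/o(-3, -2)) = (-17 + (-3 - 4))*(20/(-3)) = (-17 - 7)*(20*(-⅓)) = -24*(-20/3) = 160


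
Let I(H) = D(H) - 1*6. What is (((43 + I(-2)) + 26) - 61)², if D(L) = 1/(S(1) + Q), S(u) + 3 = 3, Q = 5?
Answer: 121/25 ≈ 4.8400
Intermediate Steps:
S(u) = 0 (S(u) = -3 + 3 = 0)
D(L) = ⅕ (D(L) = 1/(0 + 5) = 1/5 = ⅕)
I(H) = -29/5 (I(H) = ⅕ - 1*6 = ⅕ - 6 = -29/5)
(((43 + I(-2)) + 26) - 61)² = (((43 - 29/5) + 26) - 61)² = ((186/5 + 26) - 61)² = (316/5 - 61)² = (11/5)² = 121/25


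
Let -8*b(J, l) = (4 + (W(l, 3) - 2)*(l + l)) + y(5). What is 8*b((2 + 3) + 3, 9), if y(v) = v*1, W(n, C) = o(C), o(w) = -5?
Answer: 117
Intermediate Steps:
W(n, C) = -5
y(v) = v
b(J, l) = -9/8 + 7*l/4 (b(J, l) = -((4 + (-5 - 2)*(l + l)) + 5)/8 = -((4 - 14*l) + 5)/8 = -(9 - 14*l)/8 = -9/8 + 7*l/4)
8*b((2 + 3) + 3, 9) = 8*(-9/8 + (7/4)*9) = 8*(-9/8 + 63/4) = 8*(117/8) = 117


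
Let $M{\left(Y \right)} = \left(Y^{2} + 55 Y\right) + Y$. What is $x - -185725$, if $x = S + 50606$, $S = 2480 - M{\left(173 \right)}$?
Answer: $199194$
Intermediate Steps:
$M{\left(Y \right)} = Y^{2} + 56 Y$
$S = -37137$ ($S = 2480 - 173 \left(56 + 173\right) = 2480 - 173 \cdot 229 = 2480 - 39617 = -37137$)
$x = 13469$ ($x = -37137 + 50606 = 13469$)
$x - -185725 = 13469 - -185725 = 13469 + 185725 = 199194$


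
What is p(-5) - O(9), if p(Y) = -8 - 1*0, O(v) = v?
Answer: -17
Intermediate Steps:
p(Y) = -8 (p(Y) = -8 + 0 = -8)
p(-5) - O(9) = -8 - 1*9 = -8 - 9 = -17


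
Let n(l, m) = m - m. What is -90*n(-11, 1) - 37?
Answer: -37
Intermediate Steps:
n(l, m) = 0
-90*n(-11, 1) - 37 = -90*0 - 37 = 0 - 37 = -37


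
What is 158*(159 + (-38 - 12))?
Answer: 17222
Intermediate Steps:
158*(159 + (-38 - 12)) = 158*(159 - 50) = 158*109 = 17222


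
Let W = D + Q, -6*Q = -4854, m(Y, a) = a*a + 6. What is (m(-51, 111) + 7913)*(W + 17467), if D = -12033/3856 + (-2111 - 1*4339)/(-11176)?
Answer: 11320144649565/30607 ≈ 3.6985e+8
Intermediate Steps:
m(Y, a) = 6 + a² (m(Y, a) = a² + 6 = 6 + a²)
Q = 809 (Q = -⅙*(-4854) = 809)
D = -13701201/5386832 (D = -12033*1/3856 + (-2111 - 4339)*(-1/11176) = -12033/3856 - 6450*(-1/11176) = -12033/3856 + 3225/5588 = -13701201/5386832 ≈ -2.5435)
W = 4344245887/5386832 (W = -13701201/5386832 + 809 = 4344245887/5386832 ≈ 806.46)
(m(-51, 111) + 7913)*(W + 17467) = ((6 + 111²) + 7913)*(4344245887/5386832 + 17467) = ((6 + 12321) + 7913)*(98436040431/5386832) = (12327 + 7913)*(98436040431/5386832) = 20240*(98436040431/5386832) = 11320144649565/30607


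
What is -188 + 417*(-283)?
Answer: -118199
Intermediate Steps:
-188 + 417*(-283) = -188 - 118011 = -118199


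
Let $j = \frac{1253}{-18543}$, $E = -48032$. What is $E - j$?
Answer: $- \frac{127236589}{2649} \approx -48032.0$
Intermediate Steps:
$j = - \frac{179}{2649}$ ($j = 1253 \left(- \frac{1}{18543}\right) = - \frac{179}{2649} \approx -0.067573$)
$E - j = -48032 - - \frac{179}{2649} = -48032 + \frac{179}{2649} = - \frac{127236589}{2649}$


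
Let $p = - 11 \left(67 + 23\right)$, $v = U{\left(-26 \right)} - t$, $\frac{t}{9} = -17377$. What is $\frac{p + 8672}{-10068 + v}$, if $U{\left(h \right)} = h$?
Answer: $\frac{7682}{146299} \approx 0.052509$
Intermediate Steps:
$t = -156393$ ($t = 9 \left(-17377\right) = -156393$)
$v = 156367$ ($v = -26 - -156393 = -26 + 156393 = 156367$)
$p = -990$ ($p = \left(-11\right) 90 = -990$)
$\frac{p + 8672}{-10068 + v} = \frac{-990 + 8672}{-10068 + 156367} = \frac{7682}{146299}$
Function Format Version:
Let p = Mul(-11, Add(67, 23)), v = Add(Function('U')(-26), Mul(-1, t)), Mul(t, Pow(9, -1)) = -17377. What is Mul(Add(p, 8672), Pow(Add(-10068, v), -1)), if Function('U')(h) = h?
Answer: Rational(7682, 146299) ≈ 0.052509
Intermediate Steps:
t = -156393 (t = Mul(9, -17377) = -156393)
v = 156367 (v = Add(-26, Mul(-1, -156393)) = Add(-26, 156393) = 156367)
p = -990 (p = Mul(-11, 90) = -990)
Mul(Add(p, 8672), Pow(Add(-10068, v), -1)) = Mul(Add(-990, 8672), Pow(Add(-10068, 156367), -1)) = Mul(7682, Pow(146299, -1)) = Mul(7682, Rational(1, 146299)) = Rational(7682, 146299)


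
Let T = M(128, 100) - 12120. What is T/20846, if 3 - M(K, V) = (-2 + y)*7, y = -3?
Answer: -863/1489 ≈ -0.57958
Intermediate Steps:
M(K, V) = 38 (M(K, V) = 3 - (-2 - 3)*7 = 3 - (-5)*7 = 3 - 1*(-35) = 3 + 35 = 38)
T = -12082 (T = 38 - 12120 = -12082)
T/20846 = -12082/20846 = -12082*1/20846 = -863/1489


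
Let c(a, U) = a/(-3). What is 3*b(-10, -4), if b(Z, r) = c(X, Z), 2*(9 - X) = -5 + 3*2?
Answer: -17/2 ≈ -8.5000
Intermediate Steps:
X = 17/2 (X = 9 - (-5 + 3*2)/2 = 9 - (-5 + 6)/2 = 9 - 1/2*1 = 9 - 1/2 = 17/2 ≈ 8.5000)
c(a, U) = -a/3 (c(a, U) = a*(-1/3) = -a/3)
b(Z, r) = -17/6 (b(Z, r) = -1/3*17/2 = -17/6)
3*b(-10, -4) = 3*(-17/6) = -17/2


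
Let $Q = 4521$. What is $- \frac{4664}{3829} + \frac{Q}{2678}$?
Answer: $\frac{4820717}{10254062} \approx 0.47013$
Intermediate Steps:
$- \frac{4664}{3829} + \frac{Q}{2678} = - \frac{4664}{3829} + \frac{4521}{2678} = \frac{4820717}{10254062}$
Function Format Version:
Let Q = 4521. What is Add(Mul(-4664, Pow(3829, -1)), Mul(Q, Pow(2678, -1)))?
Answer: Rational(4820717, 10254062) ≈ 0.47013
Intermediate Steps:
Add(Mul(-4664, Pow(3829, -1)), Mul(Q, Pow(2678, -1))) = Add(Mul(-4664, Pow(3829, -1)), Mul(4521, Pow(2678, -1))) = Add(Mul(-4664, Rational(1, 3829)), Mul(4521, Rational(1, 2678))) = Add(Rational(-4664, 3829), Rational(4521, 2678)) = Rational(4820717, 10254062)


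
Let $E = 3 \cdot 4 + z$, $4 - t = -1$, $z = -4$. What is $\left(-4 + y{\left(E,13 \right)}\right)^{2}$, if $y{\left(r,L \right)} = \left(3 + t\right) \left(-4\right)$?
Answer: $1296$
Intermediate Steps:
$t = 5$ ($t = 4 - -1 = 4 + 1 = 5$)
$E = 8$ ($E = 3 \cdot 4 - 4 = 12 - 4 = 8$)
$y{\left(r,L \right)} = -32$ ($y{\left(r,L \right)} = \left(3 + 5\right) \left(-4\right) = 8 \left(-4\right) = -32$)
$\left(-4 + y{\left(E,13 \right)}\right)^{2} = \left(-4 - 32\right)^{2} = \left(-36\right)^{2} = 1296$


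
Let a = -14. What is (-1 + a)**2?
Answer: 225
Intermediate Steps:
(-1 + a)**2 = (-1 - 14)**2 = (-15)**2 = 225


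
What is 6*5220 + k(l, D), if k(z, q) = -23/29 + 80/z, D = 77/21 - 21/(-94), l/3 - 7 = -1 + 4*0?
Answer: 8175473/261 ≈ 31324.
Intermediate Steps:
l = 18 (l = 21 + 3*(-1 + 4*0) = 21 + 3*(-1 + 0) = 21 + 3*(-1) = 21 - 3 = 18)
D = 1097/282 (D = 77*(1/21) - 21*(-1/94) = 11/3 + 21/94 = 1097/282 ≈ 3.8901)
k(z, q) = -23/29 + 80/z (k(z, q) = -23*1/29 + 80/z = -23/29 + 80/z)
6*5220 + k(l, D) = 6*5220 + (-23/29 + 80/18) = 31320 + (-23/29 + 80*(1/18)) = 31320 + (-23/29 + 40/9) = 31320 + 953/261 = 8175473/261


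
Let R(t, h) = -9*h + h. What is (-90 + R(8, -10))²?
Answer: 100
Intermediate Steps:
R(t, h) = -8*h
(-90 + R(8, -10))² = (-90 - 8*(-10))² = (-90 + 80)² = (-10)² = 100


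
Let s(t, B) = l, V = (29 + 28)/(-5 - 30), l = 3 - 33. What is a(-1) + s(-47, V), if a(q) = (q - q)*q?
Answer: -30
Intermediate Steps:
l = -30
V = -57/35 (V = 57/(-35) = 57*(-1/35) = -57/35 ≈ -1.6286)
s(t, B) = -30
a(q) = 0 (a(q) = 0*q = 0)
a(-1) + s(-47, V) = 0 - 30 = -30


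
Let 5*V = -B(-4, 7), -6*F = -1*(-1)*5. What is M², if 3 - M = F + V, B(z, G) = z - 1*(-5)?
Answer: 14641/900 ≈ 16.268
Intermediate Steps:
B(z, G) = 5 + z (B(z, G) = z + 5 = 5 + z)
F = -⅚ (F = -(-1*(-1))*5/6 = -5/6 = -⅙*5 = -⅚ ≈ -0.83333)
V = -⅕ (V = (-(5 - 4))/5 = (-1*1)/5 = (⅕)*(-1) = -⅕ ≈ -0.20000)
M = 121/30 (M = 3 - (-⅚ - ⅕) = 3 - 1*(-31/30) = 3 + 31/30 = 121/30 ≈ 4.0333)
M² = (121/30)² = 14641/900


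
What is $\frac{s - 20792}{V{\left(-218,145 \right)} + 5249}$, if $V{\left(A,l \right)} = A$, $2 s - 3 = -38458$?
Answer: $- \frac{80039}{10062} \approx -7.9546$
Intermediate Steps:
$s = - \frac{38455}{2}$ ($s = \frac{3}{2} + \frac{1}{2} \left(-38458\right) = \frac{3}{2} - 19229 = - \frac{38455}{2} \approx -19228.0$)
$\frac{s - 20792}{V{\left(-218,145 \right)} + 5249} = \frac{- \frac{38455}{2} - 20792}{-218 + 5249} = - \frac{80039}{2 \cdot 5031} = \left(- \frac{80039}{2}\right) \frac{1}{5031} = - \frac{80039}{10062}$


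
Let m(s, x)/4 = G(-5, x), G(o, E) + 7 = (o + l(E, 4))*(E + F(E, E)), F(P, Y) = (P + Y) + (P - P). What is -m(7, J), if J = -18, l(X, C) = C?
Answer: -188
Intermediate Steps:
F(P, Y) = P + Y (F(P, Y) = (P + Y) + 0 = P + Y)
G(o, E) = -7 + 3*E*(4 + o) (G(o, E) = -7 + (o + 4)*(E + (E + E)) = -7 + (4 + o)*(E + 2*E) = -7 + (4 + o)*(3*E) = -7 + 3*E*(4 + o))
m(s, x) = -28 - 12*x (m(s, x) = 4*(-7 + 12*x + 3*x*(-5)) = 4*(-7 + 12*x - 15*x) = 4*(-7 - 3*x) = -28 - 12*x)
-m(7, J) = -(-28 - 12*(-18)) = -(-28 + 216) = -1*188 = -188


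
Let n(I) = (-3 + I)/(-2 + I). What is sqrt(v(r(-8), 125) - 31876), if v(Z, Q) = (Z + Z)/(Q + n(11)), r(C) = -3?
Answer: I*sqrt(40918931746)/1133 ≈ 178.54*I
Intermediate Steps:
n(I) = (-3 + I)/(-2 + I)
v(Z, Q) = 2*Z/(8/9 + Q) (v(Z, Q) = (Z + Z)/(Q + (-3 + 11)/(-2 + 11)) = (2*Z)/(Q + 8/9) = (2*Z)/(8/9 + Q) = 2*Z/(8/9 + Q))
sqrt(v(r(-8), 125) - 31876) = sqrt(18*(-3)/(8 + 9*125) - 31876) = sqrt(18*(-3)/(8 + 1125) - 31876) = sqrt(18*(-3)/1133 - 31876) = sqrt(18*(-3)*(1/1133) - 31876) = sqrt(-54/1133 - 31876) = sqrt(-36115562/1133) = I*sqrt(40918931746)/1133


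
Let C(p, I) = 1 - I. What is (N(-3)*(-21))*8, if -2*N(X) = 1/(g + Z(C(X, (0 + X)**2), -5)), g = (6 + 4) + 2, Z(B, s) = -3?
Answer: 28/3 ≈ 9.3333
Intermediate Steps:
g = 12 (g = 10 + 2 = 12)
N(X) = -1/18 (N(X) = -1/(2*(12 - 3)) = -1/2/9 = -1/2*1/9 = -1/18)
(N(-3)*(-21))*8 = -1/18*(-21)*8 = (7/6)*8 = 28/3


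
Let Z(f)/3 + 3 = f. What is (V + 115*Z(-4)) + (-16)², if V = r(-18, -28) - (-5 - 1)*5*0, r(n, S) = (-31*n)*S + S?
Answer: -17811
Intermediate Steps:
Z(f) = -9 + 3*f
r(n, S) = S - 31*S*n (r(n, S) = -31*S*n + S = S - 31*S*n)
V = -15652 (V = -28*(1 - 31*(-18)) - (-5 - 1)*5*0 = -28*(1 + 558) - (-6*5)*0 = -28*559 - (-30)*0 = -15652 - 1*0 = -15652 + 0 = -15652)
(V + 115*Z(-4)) + (-16)² = (-15652 + 115*(-9 + 3*(-4))) + (-16)² = (-15652 + 115*(-9 - 12)) + 256 = (-15652 + 115*(-21)) + 256 = (-15652 - 2415) + 256 = -18067 + 256 = -17811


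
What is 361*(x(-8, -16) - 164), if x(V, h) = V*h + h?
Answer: -18772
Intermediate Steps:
x(V, h) = h + V*h
361*(x(-8, -16) - 164) = 361*(-16*(1 - 8) - 164) = 361*(-16*(-7) - 164) = 361*(112 - 164) = 361*(-52) = -18772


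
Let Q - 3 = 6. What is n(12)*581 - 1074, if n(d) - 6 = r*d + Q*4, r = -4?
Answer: -4560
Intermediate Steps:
Q = 9 (Q = 3 + 6 = 9)
n(d) = 42 - 4*d (n(d) = 6 + (-4*d + 9*4) = 6 + (-4*d + 36) = 6 + (36 - 4*d) = 42 - 4*d)
n(12)*581 - 1074 = (42 - 4*12)*581 - 1074 = (42 - 48)*581 - 1074 = -6*581 - 1074 = -3486 - 1074 = -4560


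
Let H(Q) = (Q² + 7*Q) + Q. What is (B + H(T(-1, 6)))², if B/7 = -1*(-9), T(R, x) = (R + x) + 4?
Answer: 46656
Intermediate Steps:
T(R, x) = 4 + R + x
H(Q) = Q² + 8*Q
B = 63 (B = 7*(-1*(-9)) = 7*9 = 63)
(B + H(T(-1, 6)))² = (63 + (4 - 1 + 6)*(8 + (4 - 1 + 6)))² = (63 + 9*(8 + 9))² = (63 + 9*17)² = (63 + 153)² = 216² = 46656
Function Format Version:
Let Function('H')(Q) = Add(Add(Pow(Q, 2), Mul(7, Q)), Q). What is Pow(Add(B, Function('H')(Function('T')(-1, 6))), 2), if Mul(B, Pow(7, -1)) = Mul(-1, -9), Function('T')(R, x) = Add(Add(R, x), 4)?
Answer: 46656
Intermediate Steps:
Function('T')(R, x) = Add(4, R, x)
Function('H')(Q) = Add(Pow(Q, 2), Mul(8, Q))
B = 63 (B = Mul(7, Mul(-1, -9)) = Mul(7, 9) = 63)
Pow(Add(B, Function('H')(Function('T')(-1, 6))), 2) = Pow(Add(63, Mul(Add(4, -1, 6), Add(8, Add(4, -1, 6)))), 2) = Pow(Add(63, Mul(9, Add(8, 9))), 2) = Pow(Add(63, Mul(9, 17)), 2) = Pow(Add(63, 153), 2) = Pow(216, 2) = 46656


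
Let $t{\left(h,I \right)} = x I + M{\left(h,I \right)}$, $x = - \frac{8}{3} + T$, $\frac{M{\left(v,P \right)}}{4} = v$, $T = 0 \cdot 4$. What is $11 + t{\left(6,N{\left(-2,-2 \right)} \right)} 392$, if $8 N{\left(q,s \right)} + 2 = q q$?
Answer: $\frac{27473}{3} \approx 9157.7$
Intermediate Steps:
$T = 0$
$M{\left(v,P \right)} = 4 v$
$N{\left(q,s \right)} = - \frac{1}{4} + \frac{q^{2}}{8}$ ($N{\left(q,s \right)} = - \frac{1}{4} + \frac{q q}{8} = - \frac{1}{4} + \frac{q^{2}}{8}$)
$x = - \frac{8}{3}$ ($x = - \frac{8}{3} + 0 = - \frac{8}{3} \approx -2.6667$)
$t{\left(h,I \right)} = 4 h - \frac{8 I}{3}$ ($t{\left(h,I \right)} = - \frac{8 I}{3} + 4 h = 4 h - \frac{8 I}{3}$)
$11 + t{\left(6,N{\left(-2,-2 \right)} \right)} 392 = 11 + \left(4 \cdot 6 - \frac{8 \left(- \frac{1}{4} + \frac{\left(-2\right)^{2}}{8}\right)}{3}\right) 392 = 11 + \left(24 - \frac{8 \left(- \frac{1}{4} + \frac{1}{8} \cdot 4\right)}{3}\right) 392 = 11 + \left(24 - \frac{8 \left(- \frac{1}{4} + \frac{1}{2}\right)}{3}\right) 392 = 11 + \left(24 - \frac{2}{3}\right) 392 = 11 + \frac{70}{3} \cdot 392 = 11 + \frac{27440}{3} = \frac{27473}{3}$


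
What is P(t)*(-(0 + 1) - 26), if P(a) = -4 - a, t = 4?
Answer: 216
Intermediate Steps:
P(t)*(-(0 + 1) - 26) = (-4 - 1*4)*(-(0 + 1) - 26) = (-4 - 4)*(-1*1 - 26) = -8*(-1 - 26) = -8*(-27) = 216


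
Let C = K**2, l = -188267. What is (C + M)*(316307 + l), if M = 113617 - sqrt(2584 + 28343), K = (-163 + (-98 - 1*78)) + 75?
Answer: 23471396520 - 1664520*sqrt(183) ≈ 2.3449e+10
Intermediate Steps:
K = -264 (K = (-163 + (-98 - 78)) + 75 = (-163 - 176) + 75 = -339 + 75 = -264)
M = 113617 - 13*sqrt(183) (M = 113617 - sqrt(30927) = 113617 - 13*sqrt(183) ≈ 1.1344e+5)
C = 69696 (C = (-264)**2 = 69696)
(C + M)*(316307 + l) = (69696 + (113617 - 13*sqrt(183)))*(316307 - 188267) = (183313 - 13*sqrt(183))*128040 = 23471396520 - 1664520*sqrt(183)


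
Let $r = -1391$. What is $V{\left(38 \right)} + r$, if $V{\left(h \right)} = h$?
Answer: $-1353$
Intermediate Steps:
$V{\left(38 \right)} + r = 38 - 1391 = -1353$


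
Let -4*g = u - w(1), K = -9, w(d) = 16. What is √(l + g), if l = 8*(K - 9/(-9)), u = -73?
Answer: I*√167/2 ≈ 6.4614*I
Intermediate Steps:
g = 89/4 (g = -(-73 - 1*16)/4 = -(-73 - 16)/4 = -¼*(-89) = 89/4 ≈ 22.250)
l = -64 (l = 8*(-9 - 9/(-9)) = 8*(-9 - 9*(-⅑)) = 8*(-9 + 1) = 8*(-8) = -64)
√(l + g) = √(-64 + 89/4) = √(-167/4) = I*√167/2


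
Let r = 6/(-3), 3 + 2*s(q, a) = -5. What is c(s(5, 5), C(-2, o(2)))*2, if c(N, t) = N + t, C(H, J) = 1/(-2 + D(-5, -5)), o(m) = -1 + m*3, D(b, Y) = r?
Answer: -17/2 ≈ -8.5000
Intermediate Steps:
s(q, a) = -4 (s(q, a) = -3/2 + (1/2)*(-5) = -3/2 - 5/2 = -4)
r = -2 (r = 6*(-1/3) = -2)
D(b, Y) = -2
o(m) = -1 + 3*m
C(H, J) = -1/4 (C(H, J) = 1/(-2 - 2) = 1/(-4) = -1/4)
c(s(5, 5), C(-2, o(2)))*2 = (-4 - 1/4)*2 = -17/4*2 = -17/2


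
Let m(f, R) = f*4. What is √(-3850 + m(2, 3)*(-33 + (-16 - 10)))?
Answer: I*√4322 ≈ 65.742*I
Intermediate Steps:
m(f, R) = 4*f
√(-3850 + m(2, 3)*(-33 + (-16 - 10))) = √(-3850 + (4*2)*(-33 + (-16 - 10))) = √(-3850 + 8*(-33 - 26)) = √(-3850 + 8*(-59)) = √(-3850 - 472) = √(-4322) = I*√4322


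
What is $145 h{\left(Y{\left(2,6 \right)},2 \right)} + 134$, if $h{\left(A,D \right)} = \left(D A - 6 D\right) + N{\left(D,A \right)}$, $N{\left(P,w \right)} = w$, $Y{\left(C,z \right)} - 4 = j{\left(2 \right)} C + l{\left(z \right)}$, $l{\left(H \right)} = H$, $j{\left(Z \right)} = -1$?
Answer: $1874$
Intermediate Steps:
$Y{\left(C,z \right)} = 4 + z - C$ ($Y{\left(C,z \right)} = 4 - \left(C - z\right) = 4 + z - C$)
$h{\left(A,D \right)} = A - 6 D + A D$ ($h{\left(A,D \right)} = \left(D A - 6 D\right) + A = \left(A D - 6 D\right) + A = \left(- 6 D + A D\right) + A = A - 6 D + A D$)
$145 h{\left(Y{\left(2,6 \right)},2 \right)} + 134 = 145 \left(\left(4 + 6 - 2\right) - 12 + \left(4 + 6 - 2\right) 2\right) + 134 = 145 \left(8 - 12 + 8 \cdot 2\right) + 134 = 145 \left(8 - 12 + 16\right) + 134 = 145 \cdot 12 + 134 = 1740 + 134 = 1874$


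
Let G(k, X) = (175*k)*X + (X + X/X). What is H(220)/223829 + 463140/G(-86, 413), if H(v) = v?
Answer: -25574202785/347787514661 ≈ -0.073534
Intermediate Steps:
G(k, X) = 1 + X + 175*X*k (G(k, X) = 175*X*k + (X + 1) = 175*X*k + (1 + X) = 1 + X + 175*X*k)
H(220)/223829 + 463140/G(-86, 413) = 220/223829 + 463140/(1 + 413 + 175*413*(-86)) = 220*(1/223829) + 463140/(1 + 413 - 6215650) = 220/223829 + 463140/(-6215236) = 220/223829 + 463140*(-1/6215236) = 220/223829 - 115785/1553809 = -25574202785/347787514661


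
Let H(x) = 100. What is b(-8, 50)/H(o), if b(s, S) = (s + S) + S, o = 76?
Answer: 23/25 ≈ 0.92000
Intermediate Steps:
b(s, S) = s + 2*S (b(s, S) = (S + s) + S = s + 2*S)
b(-8, 50)/H(o) = (-8 + 2*50)/100 = (-8 + 100)*(1/100) = 92*(1/100) = 23/25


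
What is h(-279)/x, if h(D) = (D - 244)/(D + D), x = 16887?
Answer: 523/9422946 ≈ 5.5503e-5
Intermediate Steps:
h(D) = (-244 + D)/(2*D) (h(D) = (-244 + D)/((2*D)) = (-244 + D)*(1/(2*D)) = (-244 + D)/(2*D))
h(-279)/x = ((½)*(-244 - 279)/(-279))/16887 = ((½)*(-1/279)*(-523))*(1/16887) = (523/558)*(1/16887) = 523/9422946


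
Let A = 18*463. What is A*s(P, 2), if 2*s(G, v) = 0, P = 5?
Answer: 0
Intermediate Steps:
A = 8334
s(G, v) = 0 (s(G, v) = (½)*0 = 0)
A*s(P, 2) = 8334*0 = 0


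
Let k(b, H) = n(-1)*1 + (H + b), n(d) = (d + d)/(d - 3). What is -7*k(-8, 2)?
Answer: 77/2 ≈ 38.500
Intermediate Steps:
n(d) = 2*d/(-3 + d) (n(d) = (2*d)/(-3 + d) = 2*d/(-3 + d))
k(b, H) = 1/2 + H + b (k(b, H) = (2*(-1)/(-3 - 1))*1 + (H + b) = (2*(-1)/(-4))*1 + (H + b) = (2*(-1)*(-1/4))*1 + (H + b) = (1/2)*1 + (H + b) = 1/2 + (H + b) = 1/2 + H + b)
-7*k(-8, 2) = -7*(1/2 + 2 - 8) = -7*(-11/2) = 77/2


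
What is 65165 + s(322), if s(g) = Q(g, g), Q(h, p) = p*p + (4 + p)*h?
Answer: 273821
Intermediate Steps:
Q(h, p) = p² + h*(4 + p)
s(g) = 2*g² + 4*g (s(g) = g² + 4*g + g*g = g² + 4*g + g² = 2*g² + 4*g)
65165 + s(322) = 65165 + 2*322*(2 + 322) = 65165 + 2*322*324 = 65165 + 208656 = 273821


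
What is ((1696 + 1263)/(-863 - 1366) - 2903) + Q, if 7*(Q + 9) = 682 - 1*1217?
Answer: -46649164/15603 ≈ -2989.8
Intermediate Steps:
Q = -598/7 (Q = -9 + (682 - 1*1217)/7 = -9 + (682 - 1217)/7 = -9 + (1/7)*(-535) = -9 - 535/7 = -598/7 ≈ -85.429)
((1696 + 1263)/(-863 - 1366) - 2903) + Q = ((1696 + 1263)/(-863 - 1366) - 2903) - 598/7 = (2959/(-2229) - 2903) - 598/7 = (2959*(-1/2229) - 2903) - 598/7 = (-2959/2229 - 2903) - 598/7 = -6473746/2229 - 598/7 = -46649164/15603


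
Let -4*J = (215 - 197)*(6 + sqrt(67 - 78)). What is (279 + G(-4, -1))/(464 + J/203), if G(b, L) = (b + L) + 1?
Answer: 21027044500/35468189791 + 1004850*I*sqrt(11)/35468189791 ≈ 0.59284 + 9.3963e-5*I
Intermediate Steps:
G(b, L) = 1 + L + b (G(b, L) = (L + b) + 1 = 1 + L + b)
J = -27 - 9*I*sqrt(11)/2 (J = -(215 - 197)*(6 + sqrt(67 - 78))/4 = -9*(6 + sqrt(-11))/2 = -9*(6 + I*sqrt(11))/2 = -(108 + 18*I*sqrt(11))/4 = -27 - 9*I*sqrt(11)/2 ≈ -27.0 - 14.925*I)
(279 + G(-4, -1))/(464 + J/203) = (279 + (1 - 1 - 4))/(464 + (-27 - 9*I*sqrt(11)/2)/203) = (279 - 4)/(464 + (-27 - 9*I*sqrt(11)/2)*(1/203)) = 275/(464 + (-27/203 - 9*I*sqrt(11)/406)) = 275/(94165/203 - 9*I*sqrt(11)/406)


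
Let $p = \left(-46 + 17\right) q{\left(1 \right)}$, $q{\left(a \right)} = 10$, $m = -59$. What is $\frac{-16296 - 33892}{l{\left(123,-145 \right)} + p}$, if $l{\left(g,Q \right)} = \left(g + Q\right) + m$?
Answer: $\frac{50188}{371} \approx 135.28$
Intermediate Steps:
$p = -290$ ($p = \left(-46 + 17\right) 10 = \left(-29\right) 10 = -290$)
$l{\left(g,Q \right)} = -59 + Q + g$ ($l{\left(g,Q \right)} = \left(g + Q\right) - 59 = \left(Q + g\right) - 59 = -59 + Q + g$)
$\frac{-16296 - 33892}{l{\left(123,-145 \right)} + p} = \frac{-16296 - 33892}{\left(-59 - 145 + 123\right) - 290} = - \frac{50188}{-81 - 290} = - \frac{50188}{-371} = \left(-50188\right) \left(- \frac{1}{371}\right) = \frac{50188}{371}$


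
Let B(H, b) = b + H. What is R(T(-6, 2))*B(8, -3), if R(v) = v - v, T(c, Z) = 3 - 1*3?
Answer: 0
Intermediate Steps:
B(H, b) = H + b
T(c, Z) = 0 (T(c, Z) = 3 - 3 = 0)
R(v) = 0
R(T(-6, 2))*B(8, -3) = 0*(8 - 3) = 0*5 = 0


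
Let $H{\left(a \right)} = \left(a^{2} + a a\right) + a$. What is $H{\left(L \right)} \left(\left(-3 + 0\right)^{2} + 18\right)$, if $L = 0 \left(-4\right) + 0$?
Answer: $0$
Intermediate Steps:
$L = 0$ ($L = 0 + 0 = 0$)
$H{\left(a \right)} = a + 2 a^{2}$ ($H{\left(a \right)} = \left(a^{2} + a^{2}\right) + a = 2 a^{2} + a = a + 2 a^{2}$)
$H{\left(L \right)} \left(\left(-3 + 0\right)^{2} + 18\right) = 0 \left(1 + 2 \cdot 0\right) \left(\left(-3 + 0\right)^{2} + 18\right) = 0 \left(1 + 0\right) \left(\left(-3\right)^{2} + 18\right) = 0 \cdot 1 \left(9 + 18\right) = 0 \cdot 27 = 0$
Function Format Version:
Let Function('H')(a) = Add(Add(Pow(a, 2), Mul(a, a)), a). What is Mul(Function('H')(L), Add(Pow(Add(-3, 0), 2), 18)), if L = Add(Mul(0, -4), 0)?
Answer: 0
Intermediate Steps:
L = 0 (L = Add(0, 0) = 0)
Function('H')(a) = Add(a, Mul(2, Pow(a, 2))) (Function('H')(a) = Add(Add(Pow(a, 2), Pow(a, 2)), a) = Add(Mul(2, Pow(a, 2)), a) = Add(a, Mul(2, Pow(a, 2))))
Mul(Function('H')(L), Add(Pow(Add(-3, 0), 2), 18)) = Mul(Mul(0, Add(1, Mul(2, 0))), Add(Pow(Add(-3, 0), 2), 18)) = Mul(Mul(0, Add(1, 0)), Add(Pow(-3, 2), 18)) = Mul(Mul(0, 1), Add(9, 18)) = Mul(0, 27) = 0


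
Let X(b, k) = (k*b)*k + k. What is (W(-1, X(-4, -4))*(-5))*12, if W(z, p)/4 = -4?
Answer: 960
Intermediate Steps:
X(b, k) = k + b*k² (X(b, k) = (b*k)*k + k = b*k² + k = k + b*k²)
W(z, p) = -16 (W(z, p) = 4*(-4) = -16)
(W(-1, X(-4, -4))*(-5))*12 = -16*(-5)*12 = 80*12 = 960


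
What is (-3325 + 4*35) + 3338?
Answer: 153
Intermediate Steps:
(-3325 + 4*35) + 3338 = (-3325 + 140) + 3338 = -3185 + 3338 = 153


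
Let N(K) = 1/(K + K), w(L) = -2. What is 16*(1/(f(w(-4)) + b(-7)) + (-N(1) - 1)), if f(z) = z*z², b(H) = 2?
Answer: -80/3 ≈ -26.667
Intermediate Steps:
f(z) = z³
N(K) = 1/(2*K)
16*(1/(f(w(-4)) + b(-7)) + (-N(1) - 1)) = 16*(1/((-2)³ + 2) + (-1/(2*1) - 1)) = 16*(1/(-8 + 2) + (-1/2 - 1)) = 16*(1/(-6) + (-1*½ - 1)) = 16*(-⅙ + (-½ - 1)) = 16*(-⅙ - 3/2) = 16*(-5/3) = -80/3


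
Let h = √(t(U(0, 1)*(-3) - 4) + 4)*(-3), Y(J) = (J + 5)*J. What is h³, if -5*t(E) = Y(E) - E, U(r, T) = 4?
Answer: 9288*I*√215/25 ≈ 5447.6*I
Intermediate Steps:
Y(J) = J*(5 + J) (Y(J) = (5 + J)*J = J*(5 + J))
t(E) = E/5 - E*(5 + E)/5 (t(E) = -(E*(5 + E) - E)/5 = -(-E + E*(5 + E))/5 = E/5 - E*(5 + E)/5)
h = -6*I*√215/5 (h = √((4*(-3) - 4)*(-4 - (4*(-3) - 4))/5 + 4)*(-3) = √((-12 - 4)*(-4 - (-12 - 4))/5 + 4)*(-3) = √((⅕)*(-16)*(-4 - 1*(-16)) + 4)*(-3) = √((⅕)*(-16)*(-4 + 16) + 4)*(-3) = √((⅕)*(-16)*12 + 4)*(-3) = √(-192/5 + 4)*(-3) = √(-172/5)*(-3) = (2*I*√215/5)*(-3) = -6*I*√215/5 ≈ -17.595*I)
h³ = (-6*I*√215/5)³ = 9288*I*√215/25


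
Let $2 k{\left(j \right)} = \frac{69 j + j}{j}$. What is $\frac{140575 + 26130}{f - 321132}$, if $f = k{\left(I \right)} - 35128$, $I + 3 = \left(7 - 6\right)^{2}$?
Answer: $- \frac{33341}{71245} \approx -0.46798$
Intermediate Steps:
$I = -2$ ($I = -3 + \left(7 - 6\right)^{2} = -3 + 1^{2} = -3 + 1 = -2$)
$k{\left(j \right)} = 35$ ($k{\left(j \right)} = \frac{\left(69 j + j\right) \frac{1}{j}}{2} = \frac{70 j \frac{1}{j}}{2} = \frac{1}{2} \cdot 70 = 35$)
$f = -35093$ ($f = 35 - 35128 = -35093$)
$\frac{140575 + 26130}{f - 321132} = \frac{140575 + 26130}{-35093 - 321132} = \frac{166705}{-356225} = 166705 \left(- \frac{1}{356225}\right) = - \frac{33341}{71245}$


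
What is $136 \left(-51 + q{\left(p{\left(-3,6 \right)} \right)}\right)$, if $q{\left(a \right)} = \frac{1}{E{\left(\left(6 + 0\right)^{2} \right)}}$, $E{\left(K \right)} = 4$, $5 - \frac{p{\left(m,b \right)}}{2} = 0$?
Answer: $-6902$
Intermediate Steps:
$p{\left(m,b \right)} = 10$ ($p{\left(m,b \right)} = 10 - 0 = 10 + 0 = 10$)
$q{\left(a \right)} = \frac{1}{4}$
$136 \left(-51 + q{\left(p{\left(-3,6 \right)} \right)}\right) = 136 \left(-51 + \frac{1}{4}\right) = 136 \left(- \frac{203}{4}\right) = -6902$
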